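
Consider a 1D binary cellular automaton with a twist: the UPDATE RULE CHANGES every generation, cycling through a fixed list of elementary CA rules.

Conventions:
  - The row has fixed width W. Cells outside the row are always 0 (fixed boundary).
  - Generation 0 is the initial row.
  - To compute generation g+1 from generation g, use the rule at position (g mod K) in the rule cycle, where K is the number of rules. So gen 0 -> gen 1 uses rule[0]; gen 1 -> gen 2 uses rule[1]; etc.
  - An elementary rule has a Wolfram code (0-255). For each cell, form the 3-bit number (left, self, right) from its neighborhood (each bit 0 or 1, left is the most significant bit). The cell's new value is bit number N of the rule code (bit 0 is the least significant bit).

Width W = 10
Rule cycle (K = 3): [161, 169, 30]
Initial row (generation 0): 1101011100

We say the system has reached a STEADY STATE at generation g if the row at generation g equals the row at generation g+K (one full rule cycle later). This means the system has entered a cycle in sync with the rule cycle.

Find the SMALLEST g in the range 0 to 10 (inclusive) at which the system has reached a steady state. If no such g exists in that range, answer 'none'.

Gen 0: 1101011100
Gen 1 (rule 161): 0010101001
Gen 2 (rule 169): 1001010000
Gen 3 (rule 30): 1111011000
Gen 4 (rule 161): 0110100011
Gen 5 (rule 169): 0101001010
Gen 6 (rule 30): 1101111011
Gen 7 (rule 161): 0010110100
Gen 8 (rule 169): 1001101001
Gen 9 (rule 30): 1111001111
Gen 10 (rule 161): 0110000110
Gen 11 (rule 169): 0100110100
Gen 12 (rule 30): 1111100110
Gen 13 (rule 161): 0111000000

Answer: none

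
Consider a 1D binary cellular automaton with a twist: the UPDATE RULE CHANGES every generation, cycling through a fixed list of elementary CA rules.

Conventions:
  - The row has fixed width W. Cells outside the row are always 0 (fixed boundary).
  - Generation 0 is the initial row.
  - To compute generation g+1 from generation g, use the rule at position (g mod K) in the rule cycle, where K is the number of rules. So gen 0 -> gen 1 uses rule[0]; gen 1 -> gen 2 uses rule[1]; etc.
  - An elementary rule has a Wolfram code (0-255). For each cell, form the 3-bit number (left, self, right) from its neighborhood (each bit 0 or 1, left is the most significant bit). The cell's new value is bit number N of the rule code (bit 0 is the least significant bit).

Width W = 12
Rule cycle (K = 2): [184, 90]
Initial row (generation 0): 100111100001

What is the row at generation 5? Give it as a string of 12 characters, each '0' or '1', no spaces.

Gen 0: 100111100001
Gen 1 (rule 184): 010111010000
Gen 2 (rule 90): 100101001000
Gen 3 (rule 184): 010010100100
Gen 4 (rule 90): 101100011010
Gen 5 (rule 184): 011010010101

Answer: 011010010101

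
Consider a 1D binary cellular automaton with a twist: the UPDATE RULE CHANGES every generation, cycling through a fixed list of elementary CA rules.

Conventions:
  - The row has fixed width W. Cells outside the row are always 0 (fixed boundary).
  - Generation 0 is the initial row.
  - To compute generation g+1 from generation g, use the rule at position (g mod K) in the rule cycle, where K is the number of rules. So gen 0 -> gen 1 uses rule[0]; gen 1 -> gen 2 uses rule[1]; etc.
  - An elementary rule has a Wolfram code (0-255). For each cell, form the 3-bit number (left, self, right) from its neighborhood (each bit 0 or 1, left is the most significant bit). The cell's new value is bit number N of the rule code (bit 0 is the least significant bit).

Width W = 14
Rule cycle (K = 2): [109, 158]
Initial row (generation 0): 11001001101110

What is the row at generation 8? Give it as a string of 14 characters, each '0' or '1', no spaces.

Answer: 10111111111001

Derivation:
Gen 0: 11001001101110
Gen 1 (rule 109): 11001001111010
Gen 2 (rule 158): 10111111110011
Gen 3 (rule 109): 11100000010011
Gen 4 (rule 158): 11010000111110
Gen 5 (rule 109): 11110110100010
Gen 6 (rule 158): 11100100110111
Gen 7 (rule 109): 10100100111101
Gen 8 (rule 158): 10111111111001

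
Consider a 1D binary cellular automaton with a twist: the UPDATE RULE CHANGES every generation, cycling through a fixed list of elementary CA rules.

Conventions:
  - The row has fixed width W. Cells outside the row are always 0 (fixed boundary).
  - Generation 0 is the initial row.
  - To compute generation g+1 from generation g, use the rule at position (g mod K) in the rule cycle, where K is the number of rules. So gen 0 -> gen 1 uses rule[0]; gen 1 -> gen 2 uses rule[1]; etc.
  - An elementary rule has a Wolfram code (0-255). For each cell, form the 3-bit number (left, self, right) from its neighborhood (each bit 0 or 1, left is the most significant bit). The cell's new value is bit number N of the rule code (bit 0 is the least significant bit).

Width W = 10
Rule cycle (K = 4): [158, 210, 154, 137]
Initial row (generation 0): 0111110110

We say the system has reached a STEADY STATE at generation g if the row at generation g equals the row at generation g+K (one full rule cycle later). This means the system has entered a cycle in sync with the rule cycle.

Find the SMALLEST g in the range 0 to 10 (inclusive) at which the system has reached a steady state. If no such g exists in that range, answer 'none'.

Gen 0: 0111110110
Gen 1 (rule 158): 1111100101
Gen 2 (rule 210): 0111111000
Gen 3 (rule 154): 1111110100
Gen 4 (rule 137): 1111100001
Gen 5 (rule 158): 1111010011
Gen 6 (rule 210): 0111001101
Gen 7 (rule 154): 1110111000
Gen 8 (rule 137): 1100110011
Gen 9 (rule 158): 1011101110
Gen 10 (rule 210): 0001100111
Gen 11 (rule 154): 0011011110
Gen 12 (rule 137): 1010011100
Gen 13 (rule 158): 1011111010
Gen 14 (rule 210): 0001111001

Answer: none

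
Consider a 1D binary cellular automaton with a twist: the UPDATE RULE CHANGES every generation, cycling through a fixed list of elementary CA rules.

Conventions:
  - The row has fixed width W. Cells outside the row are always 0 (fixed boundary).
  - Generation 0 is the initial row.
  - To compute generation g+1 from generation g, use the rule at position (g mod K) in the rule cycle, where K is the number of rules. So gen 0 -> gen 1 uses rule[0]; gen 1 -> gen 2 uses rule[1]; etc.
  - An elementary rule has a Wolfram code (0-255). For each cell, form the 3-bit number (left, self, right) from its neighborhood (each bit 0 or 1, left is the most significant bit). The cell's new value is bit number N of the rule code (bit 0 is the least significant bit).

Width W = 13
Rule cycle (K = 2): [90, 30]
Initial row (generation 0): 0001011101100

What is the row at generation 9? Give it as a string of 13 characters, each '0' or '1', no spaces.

Gen 0: 0001011101100
Gen 1 (rule 90): 0010010101110
Gen 2 (rule 30): 0111110101001
Gen 3 (rule 90): 1100010000110
Gen 4 (rule 30): 1010111001101
Gen 5 (rule 90): 0000101111100
Gen 6 (rule 30): 0001101000010
Gen 7 (rule 90): 0011100100101
Gen 8 (rule 30): 0110011111101
Gen 9 (rule 90): 1111110000100

Answer: 1111110000100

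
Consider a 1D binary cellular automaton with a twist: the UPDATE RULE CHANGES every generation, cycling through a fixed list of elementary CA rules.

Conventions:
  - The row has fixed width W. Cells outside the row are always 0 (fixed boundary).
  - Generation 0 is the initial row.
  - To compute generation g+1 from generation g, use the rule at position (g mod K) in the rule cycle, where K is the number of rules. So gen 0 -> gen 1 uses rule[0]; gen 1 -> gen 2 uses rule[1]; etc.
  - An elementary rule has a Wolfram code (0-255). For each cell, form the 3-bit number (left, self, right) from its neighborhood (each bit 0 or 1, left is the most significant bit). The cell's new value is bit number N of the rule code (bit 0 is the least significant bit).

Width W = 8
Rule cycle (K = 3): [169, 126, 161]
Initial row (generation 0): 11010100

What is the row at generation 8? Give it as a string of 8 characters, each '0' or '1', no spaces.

Answer: 11101101

Derivation:
Gen 0: 11010100
Gen 1 (rule 169): 10101001
Gen 2 (rule 126): 11111111
Gen 3 (rule 161): 01111110
Gen 4 (rule 169): 01111100
Gen 5 (rule 126): 11000110
Gen 6 (rule 161): 00010000
Gen 7 (rule 169): 11000111
Gen 8 (rule 126): 11101101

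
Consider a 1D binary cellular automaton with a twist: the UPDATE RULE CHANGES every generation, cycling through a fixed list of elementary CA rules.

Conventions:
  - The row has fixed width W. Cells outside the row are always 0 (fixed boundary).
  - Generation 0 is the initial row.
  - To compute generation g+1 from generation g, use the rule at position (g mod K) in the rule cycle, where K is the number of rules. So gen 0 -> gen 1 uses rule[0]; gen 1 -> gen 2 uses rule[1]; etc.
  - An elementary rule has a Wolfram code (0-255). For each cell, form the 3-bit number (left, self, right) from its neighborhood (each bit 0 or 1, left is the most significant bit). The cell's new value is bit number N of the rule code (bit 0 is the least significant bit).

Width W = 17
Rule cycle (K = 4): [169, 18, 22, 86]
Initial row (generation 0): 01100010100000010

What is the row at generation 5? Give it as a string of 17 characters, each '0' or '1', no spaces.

Gen 0: 01100010100000010
Gen 1 (rule 169): 01001001001111000
Gen 2 (rule 18): 10110110110000100
Gen 3 (rule 22): 10000000001001110
Gen 4 (rule 86): 11000000011110011
Gen 5 (rule 169): 10011111011100010

Answer: 10011111011100010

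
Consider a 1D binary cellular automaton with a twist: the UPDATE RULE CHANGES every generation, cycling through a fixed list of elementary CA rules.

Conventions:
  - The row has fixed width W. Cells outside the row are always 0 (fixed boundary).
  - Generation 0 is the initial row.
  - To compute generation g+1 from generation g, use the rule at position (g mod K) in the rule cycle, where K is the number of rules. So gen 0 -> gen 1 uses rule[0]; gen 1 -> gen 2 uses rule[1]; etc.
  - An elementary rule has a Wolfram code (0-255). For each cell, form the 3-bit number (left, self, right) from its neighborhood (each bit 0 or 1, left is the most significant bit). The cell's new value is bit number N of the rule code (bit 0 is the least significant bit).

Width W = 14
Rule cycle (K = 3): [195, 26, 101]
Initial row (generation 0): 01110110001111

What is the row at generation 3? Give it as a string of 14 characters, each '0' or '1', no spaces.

Gen 0: 01110110001111
Gen 1 (rule 195): 10110010110111
Gen 2 (rule 26): 00101100100100
Gen 3 (rule 101): 10110100100101

Answer: 10110100100101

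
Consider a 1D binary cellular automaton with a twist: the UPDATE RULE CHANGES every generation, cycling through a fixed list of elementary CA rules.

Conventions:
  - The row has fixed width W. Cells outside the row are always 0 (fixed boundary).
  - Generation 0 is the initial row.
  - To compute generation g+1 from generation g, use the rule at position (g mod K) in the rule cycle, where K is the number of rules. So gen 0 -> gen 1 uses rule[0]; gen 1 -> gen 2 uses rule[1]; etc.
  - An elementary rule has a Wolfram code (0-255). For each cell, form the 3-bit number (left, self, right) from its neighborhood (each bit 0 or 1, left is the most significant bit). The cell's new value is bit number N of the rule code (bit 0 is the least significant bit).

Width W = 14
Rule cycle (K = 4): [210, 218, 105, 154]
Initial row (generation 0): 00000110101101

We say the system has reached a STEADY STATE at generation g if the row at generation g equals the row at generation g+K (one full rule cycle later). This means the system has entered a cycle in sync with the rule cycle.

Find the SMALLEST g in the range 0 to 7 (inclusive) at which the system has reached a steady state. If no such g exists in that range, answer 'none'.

Answer: none

Derivation:
Gen 0: 00000110101101
Gen 1 (rule 210): 00001010000100
Gen 2 (rule 218): 00010001001010
Gen 3 (rule 105): 11000100000100
Gen 4 (rule 154): 10101010001010
Gen 5 (rule 210): 00000001010001
Gen 6 (rule 218): 00000010001010
Gen 7 (rule 105): 11111000100100
Gen 8 (rule 154): 11110101011010
Gen 9 (rule 210): 01110000001001
Gen 10 (rule 218): 11111000010110
Gen 11 (rule 105): 10001011001110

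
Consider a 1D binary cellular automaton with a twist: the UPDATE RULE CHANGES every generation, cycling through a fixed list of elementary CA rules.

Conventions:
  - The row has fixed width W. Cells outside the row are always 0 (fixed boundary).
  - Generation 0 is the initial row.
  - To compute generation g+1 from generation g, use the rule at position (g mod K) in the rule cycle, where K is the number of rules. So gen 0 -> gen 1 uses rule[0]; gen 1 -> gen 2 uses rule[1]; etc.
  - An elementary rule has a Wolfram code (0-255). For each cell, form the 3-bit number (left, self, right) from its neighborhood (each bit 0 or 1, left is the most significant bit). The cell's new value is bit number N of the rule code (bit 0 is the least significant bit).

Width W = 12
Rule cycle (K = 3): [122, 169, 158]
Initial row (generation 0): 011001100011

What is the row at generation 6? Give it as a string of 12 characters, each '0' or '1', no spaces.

Gen 0: 011001100011
Gen 1 (rule 122): 111111110111
Gen 2 (rule 169): 111111101110
Gen 3 (rule 158): 111111001101
Gen 4 (rule 122): 100001111110
Gen 5 (rule 169): 001101111100
Gen 6 (rule 158): 011001111010

Answer: 011001111010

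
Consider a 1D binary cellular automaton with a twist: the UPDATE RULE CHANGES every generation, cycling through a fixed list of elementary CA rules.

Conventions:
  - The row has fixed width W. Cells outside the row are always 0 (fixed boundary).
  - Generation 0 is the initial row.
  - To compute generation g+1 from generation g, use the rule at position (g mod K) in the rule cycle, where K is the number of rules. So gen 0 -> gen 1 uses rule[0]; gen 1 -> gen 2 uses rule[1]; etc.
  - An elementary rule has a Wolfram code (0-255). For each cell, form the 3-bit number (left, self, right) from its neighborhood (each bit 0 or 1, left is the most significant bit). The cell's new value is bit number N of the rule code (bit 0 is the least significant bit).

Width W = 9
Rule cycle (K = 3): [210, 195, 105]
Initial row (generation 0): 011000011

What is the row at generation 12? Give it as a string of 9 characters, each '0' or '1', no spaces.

Gen 0: 011000011
Gen 1 (rule 210): 101100101
Gen 2 (rule 195): 000101000
Gen 3 (rule 105): 110010011
Gen 4 (rule 210): 011101101
Gen 5 (rule 195): 101100100
Gen 6 (rule 105): 011100001
Gen 7 (rule 210): 101110010
Gen 8 (rule 195): 000110100
Gen 9 (rule 105): 110111001
Gen 10 (rule 210): 010011110
Gen 11 (rule 195): 100101110
Gen 12 (rule 105): 000011010

Answer: 000011010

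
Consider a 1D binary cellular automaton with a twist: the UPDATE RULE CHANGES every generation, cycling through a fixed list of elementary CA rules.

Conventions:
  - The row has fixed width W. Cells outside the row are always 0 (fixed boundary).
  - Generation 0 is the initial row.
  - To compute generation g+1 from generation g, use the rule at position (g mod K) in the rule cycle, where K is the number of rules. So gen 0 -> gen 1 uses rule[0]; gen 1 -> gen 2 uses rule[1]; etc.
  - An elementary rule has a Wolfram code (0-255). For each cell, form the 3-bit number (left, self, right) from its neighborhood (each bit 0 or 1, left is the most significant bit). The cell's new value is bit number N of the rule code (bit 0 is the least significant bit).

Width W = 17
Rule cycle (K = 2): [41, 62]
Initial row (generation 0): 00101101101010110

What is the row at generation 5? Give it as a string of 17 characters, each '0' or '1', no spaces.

Answer: 10110110100101000

Derivation:
Gen 0: 00101101101010110
Gen 1 (rule 41): 10011011010101100
Gen 2 (rule 62): 11110110111111010
Gen 3 (rule 41): 10001101100000100
Gen 4 (rule 62): 11011011010001110
Gen 5 (rule 41): 10110110100101000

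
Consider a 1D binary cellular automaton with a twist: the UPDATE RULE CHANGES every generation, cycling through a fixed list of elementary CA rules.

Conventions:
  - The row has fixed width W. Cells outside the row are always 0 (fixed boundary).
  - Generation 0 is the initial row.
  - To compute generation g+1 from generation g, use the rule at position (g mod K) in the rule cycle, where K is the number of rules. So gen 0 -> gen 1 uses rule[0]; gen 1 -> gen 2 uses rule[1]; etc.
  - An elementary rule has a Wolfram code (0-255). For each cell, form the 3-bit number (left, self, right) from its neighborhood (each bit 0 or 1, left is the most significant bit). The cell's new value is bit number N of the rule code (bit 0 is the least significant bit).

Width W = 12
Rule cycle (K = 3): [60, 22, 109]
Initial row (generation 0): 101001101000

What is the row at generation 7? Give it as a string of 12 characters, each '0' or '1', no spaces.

Answer: 100011000000

Derivation:
Gen 0: 101001101000
Gen 1 (rule 60): 111101011100
Gen 2 (rule 22): 000001000010
Gen 3 (rule 109): 111101011010
Gen 4 (rule 60): 100011110111
Gen 5 (rule 22): 110100000000
Gen 6 (rule 109): 111101111111
Gen 7 (rule 60): 100011000000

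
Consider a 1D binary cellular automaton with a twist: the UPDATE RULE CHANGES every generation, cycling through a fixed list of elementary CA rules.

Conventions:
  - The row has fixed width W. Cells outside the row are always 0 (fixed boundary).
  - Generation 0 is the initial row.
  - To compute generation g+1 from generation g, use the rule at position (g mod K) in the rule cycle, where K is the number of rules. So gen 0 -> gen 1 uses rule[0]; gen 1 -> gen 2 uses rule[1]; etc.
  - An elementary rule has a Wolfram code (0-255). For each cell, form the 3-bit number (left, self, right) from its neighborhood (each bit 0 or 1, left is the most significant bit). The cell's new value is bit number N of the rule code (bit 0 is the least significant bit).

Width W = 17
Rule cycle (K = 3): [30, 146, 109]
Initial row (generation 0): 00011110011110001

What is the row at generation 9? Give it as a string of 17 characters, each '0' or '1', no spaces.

Gen 0: 00011110011110001
Gen 1 (rule 30): 00110001110001011
Gen 2 (rule 146): 01001010101010000
Gen 3 (rule 109): 01001111111110111
Gen 4 (rule 30): 11111000000000100
Gen 5 (rule 146): 01110100000001010
Gen 6 (rule 109): 01011101111101110
Gen 7 (rule 30): 11010001000001001
Gen 8 (rule 146): 00001010100010110
Gen 9 (rule 109): 11101111101011110

Answer: 11101111101011110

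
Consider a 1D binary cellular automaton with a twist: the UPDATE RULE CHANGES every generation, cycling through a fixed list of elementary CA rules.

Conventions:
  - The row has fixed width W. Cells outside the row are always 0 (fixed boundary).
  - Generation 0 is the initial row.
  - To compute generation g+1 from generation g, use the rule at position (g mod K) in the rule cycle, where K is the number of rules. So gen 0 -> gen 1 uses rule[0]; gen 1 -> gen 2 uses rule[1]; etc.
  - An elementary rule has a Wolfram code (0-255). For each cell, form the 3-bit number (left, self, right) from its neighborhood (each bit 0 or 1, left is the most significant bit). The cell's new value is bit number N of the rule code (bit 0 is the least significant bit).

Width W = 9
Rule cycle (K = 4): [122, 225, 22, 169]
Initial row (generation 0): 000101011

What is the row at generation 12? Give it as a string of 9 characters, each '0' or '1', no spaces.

Gen 0: 000101011
Gen 1 (rule 122): 001010111
Gen 2 (rule 225): 100101011
Gen 3 (rule 22): 111101000
Gen 4 (rule 169): 111010011
Gen 5 (rule 122): 101101111
Gen 6 (rule 225): 010110111
Gen 7 (rule 22): 110000000
Gen 8 (rule 169): 100111111
Gen 9 (rule 122): 011100001
Gen 10 (rule 225): 001101100
Gen 11 (rule 22): 010000010
Gen 12 (rule 169): 000111000

Answer: 000111000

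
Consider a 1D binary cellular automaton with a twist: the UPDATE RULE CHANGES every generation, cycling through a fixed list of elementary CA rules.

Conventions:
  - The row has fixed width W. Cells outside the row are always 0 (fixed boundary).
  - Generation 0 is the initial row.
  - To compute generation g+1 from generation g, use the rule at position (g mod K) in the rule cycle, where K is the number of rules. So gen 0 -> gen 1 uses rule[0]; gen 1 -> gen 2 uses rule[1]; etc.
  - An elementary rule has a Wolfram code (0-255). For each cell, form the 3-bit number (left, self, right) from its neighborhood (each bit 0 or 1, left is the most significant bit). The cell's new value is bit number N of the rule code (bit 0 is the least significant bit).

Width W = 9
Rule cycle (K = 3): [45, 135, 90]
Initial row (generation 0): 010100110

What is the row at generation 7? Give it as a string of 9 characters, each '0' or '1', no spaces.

Gen 0: 010100110
Gen 1 (rule 45): 011100100
Gen 2 (rule 135): 101001101
Gen 3 (rule 90): 000111100
Gen 4 (rule 45): 110100001
Gen 5 (rule 135): 000101111
Gen 6 (rule 90): 001001001
Gen 7 (rule 45): 101001001

Answer: 101001001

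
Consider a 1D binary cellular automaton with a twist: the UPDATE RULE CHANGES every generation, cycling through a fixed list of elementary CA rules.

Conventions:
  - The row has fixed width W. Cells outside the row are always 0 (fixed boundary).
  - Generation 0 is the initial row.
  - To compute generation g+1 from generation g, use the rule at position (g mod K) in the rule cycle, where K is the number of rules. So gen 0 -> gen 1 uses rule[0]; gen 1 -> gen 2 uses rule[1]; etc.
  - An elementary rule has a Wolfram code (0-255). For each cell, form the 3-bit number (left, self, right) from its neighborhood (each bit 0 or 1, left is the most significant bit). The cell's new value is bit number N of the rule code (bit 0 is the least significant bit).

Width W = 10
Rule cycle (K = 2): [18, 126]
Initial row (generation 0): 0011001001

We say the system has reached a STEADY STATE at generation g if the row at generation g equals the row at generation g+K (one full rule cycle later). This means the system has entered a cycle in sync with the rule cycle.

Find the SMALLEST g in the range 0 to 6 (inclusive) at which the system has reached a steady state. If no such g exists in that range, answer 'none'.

Gen 0: 0011001001
Gen 1 (rule 18): 0100110110
Gen 2 (rule 126): 1111111111
Gen 3 (rule 18): 0000000000
Gen 4 (rule 126): 0000000000
Gen 5 (rule 18): 0000000000
Gen 6 (rule 126): 0000000000
Gen 7 (rule 18): 0000000000
Gen 8 (rule 126): 0000000000

Answer: 3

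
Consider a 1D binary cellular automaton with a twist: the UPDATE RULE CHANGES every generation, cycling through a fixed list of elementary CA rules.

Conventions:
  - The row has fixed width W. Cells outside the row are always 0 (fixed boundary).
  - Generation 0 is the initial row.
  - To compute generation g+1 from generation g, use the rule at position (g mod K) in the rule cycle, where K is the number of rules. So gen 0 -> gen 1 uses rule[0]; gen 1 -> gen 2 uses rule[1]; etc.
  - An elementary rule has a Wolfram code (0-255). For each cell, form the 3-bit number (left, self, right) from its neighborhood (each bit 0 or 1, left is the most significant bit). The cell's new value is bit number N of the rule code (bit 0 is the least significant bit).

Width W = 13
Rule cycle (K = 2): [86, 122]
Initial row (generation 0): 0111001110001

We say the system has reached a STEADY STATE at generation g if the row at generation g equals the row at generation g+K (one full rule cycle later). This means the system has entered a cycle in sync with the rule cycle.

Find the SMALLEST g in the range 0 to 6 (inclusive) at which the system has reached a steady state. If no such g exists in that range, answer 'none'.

Gen 0: 0111001110001
Gen 1 (rule 86): 1001110011011
Gen 2 (rule 122): 0111011111111
Gen 3 (rule 86): 1001000000001
Gen 4 (rule 122): 0110100000010
Gen 5 (rule 86): 1010110000111
Gen 6 (rule 122): 0101111001101
Gen 7 (rule 86): 1100001110101
Gen 8 (rule 122): 1110011011010

Answer: none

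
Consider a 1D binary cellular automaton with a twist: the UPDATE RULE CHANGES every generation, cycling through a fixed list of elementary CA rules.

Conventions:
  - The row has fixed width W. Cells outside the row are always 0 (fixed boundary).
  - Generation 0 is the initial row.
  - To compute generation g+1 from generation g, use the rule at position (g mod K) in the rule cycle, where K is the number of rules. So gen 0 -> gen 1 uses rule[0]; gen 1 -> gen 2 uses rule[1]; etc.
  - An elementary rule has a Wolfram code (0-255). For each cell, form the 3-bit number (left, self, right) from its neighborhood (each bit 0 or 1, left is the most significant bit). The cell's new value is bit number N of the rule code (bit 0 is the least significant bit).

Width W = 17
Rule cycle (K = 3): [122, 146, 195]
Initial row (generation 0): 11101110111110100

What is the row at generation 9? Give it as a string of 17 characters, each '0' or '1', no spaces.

Gen 0: 11101110111110100
Gen 1 (rule 122): 10111011100011010
Gen 2 (rule 146): 00010001010100001
Gen 3 (rule 195): 11100110000001110
Gen 4 (rule 122): 10111111000011011
Gen 5 (rule 146): 00011110100100000
Gen 6 (rule 195): 11101110001001111
Gen 7 (rule 122): 10111011010111001
Gen 8 (rule 146): 00010000000010110
Gen 9 (rule 195): 11100111111100010

Answer: 11100111111100010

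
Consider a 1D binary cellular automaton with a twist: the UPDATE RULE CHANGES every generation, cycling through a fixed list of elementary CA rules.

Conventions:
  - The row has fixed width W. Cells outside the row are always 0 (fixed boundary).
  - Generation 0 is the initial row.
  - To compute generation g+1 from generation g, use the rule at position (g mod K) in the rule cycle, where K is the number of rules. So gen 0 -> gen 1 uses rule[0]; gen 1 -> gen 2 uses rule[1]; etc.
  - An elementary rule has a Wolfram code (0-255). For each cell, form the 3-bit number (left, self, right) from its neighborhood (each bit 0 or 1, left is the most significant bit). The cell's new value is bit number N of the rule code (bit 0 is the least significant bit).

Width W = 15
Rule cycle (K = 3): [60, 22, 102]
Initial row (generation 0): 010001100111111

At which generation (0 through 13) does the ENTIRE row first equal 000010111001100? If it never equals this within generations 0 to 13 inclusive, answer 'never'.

Answer: 6

Derivation:
Gen 0: 010001100111111
Gen 1 (rule 60): 011001010100000
Gen 2 (rule 22): 100111010110000
Gen 3 (rule 102): 101001111010000
Gen 4 (rule 60): 111101000111000
Gen 5 (rule 22): 000001101000100
Gen 6 (rule 102): 000010111001100
Gen 7 (rule 60): 000011100101010
Gen 8 (rule 22): 000100011101011
Gen 9 (rule 102): 001100100111101
Gen 10 (rule 60): 001010110100011
Gen 11 (rule 22): 011010000110100
Gen 12 (rule 102): 101110001011100
Gen 13 (rule 60): 111001001110010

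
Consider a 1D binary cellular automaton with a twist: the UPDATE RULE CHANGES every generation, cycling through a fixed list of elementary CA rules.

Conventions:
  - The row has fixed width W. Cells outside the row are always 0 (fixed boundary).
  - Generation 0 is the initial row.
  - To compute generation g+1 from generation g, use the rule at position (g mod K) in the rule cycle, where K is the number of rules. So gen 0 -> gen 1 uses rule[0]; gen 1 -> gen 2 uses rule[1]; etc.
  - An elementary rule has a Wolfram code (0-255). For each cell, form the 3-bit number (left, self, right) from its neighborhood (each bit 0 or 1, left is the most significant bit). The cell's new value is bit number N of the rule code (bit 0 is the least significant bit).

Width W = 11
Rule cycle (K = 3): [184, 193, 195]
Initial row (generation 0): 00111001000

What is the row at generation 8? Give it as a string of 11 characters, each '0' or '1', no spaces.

Answer: 10011001000

Derivation:
Gen 0: 00111001000
Gen 1 (rule 184): 00110100100
Gen 2 (rule 193): 10010000001
Gen 3 (rule 195): 00100111110
Gen 4 (rule 184): 00010111101
Gen 5 (rule 193): 11000011100
Gen 6 (rule 195): 01011101101
Gen 7 (rule 184): 00111011010
Gen 8 (rule 193): 10011001000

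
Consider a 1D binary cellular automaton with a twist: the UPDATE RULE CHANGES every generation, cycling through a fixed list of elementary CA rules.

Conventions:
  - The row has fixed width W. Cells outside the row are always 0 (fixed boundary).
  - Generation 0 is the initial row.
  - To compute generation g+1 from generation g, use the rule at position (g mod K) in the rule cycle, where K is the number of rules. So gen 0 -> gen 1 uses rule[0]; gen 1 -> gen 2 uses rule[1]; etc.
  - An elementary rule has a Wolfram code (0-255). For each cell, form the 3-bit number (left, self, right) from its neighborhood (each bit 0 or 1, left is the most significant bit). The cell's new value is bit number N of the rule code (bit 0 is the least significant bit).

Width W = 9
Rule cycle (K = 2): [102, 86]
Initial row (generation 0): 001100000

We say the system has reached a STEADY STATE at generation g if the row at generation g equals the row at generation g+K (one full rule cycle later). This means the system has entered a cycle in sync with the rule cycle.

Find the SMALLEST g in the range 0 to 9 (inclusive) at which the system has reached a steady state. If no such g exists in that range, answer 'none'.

Answer: none

Derivation:
Gen 0: 001100000
Gen 1 (rule 102): 010100000
Gen 2 (rule 86): 110110000
Gen 3 (rule 102): 011010000
Gen 4 (rule 86): 101011000
Gen 5 (rule 102): 111101000
Gen 6 (rule 86): 000101100
Gen 7 (rule 102): 001110100
Gen 8 (rule 86): 010010110
Gen 9 (rule 102): 110111010
Gen 10 (rule 86): 010001011
Gen 11 (rule 102): 110011101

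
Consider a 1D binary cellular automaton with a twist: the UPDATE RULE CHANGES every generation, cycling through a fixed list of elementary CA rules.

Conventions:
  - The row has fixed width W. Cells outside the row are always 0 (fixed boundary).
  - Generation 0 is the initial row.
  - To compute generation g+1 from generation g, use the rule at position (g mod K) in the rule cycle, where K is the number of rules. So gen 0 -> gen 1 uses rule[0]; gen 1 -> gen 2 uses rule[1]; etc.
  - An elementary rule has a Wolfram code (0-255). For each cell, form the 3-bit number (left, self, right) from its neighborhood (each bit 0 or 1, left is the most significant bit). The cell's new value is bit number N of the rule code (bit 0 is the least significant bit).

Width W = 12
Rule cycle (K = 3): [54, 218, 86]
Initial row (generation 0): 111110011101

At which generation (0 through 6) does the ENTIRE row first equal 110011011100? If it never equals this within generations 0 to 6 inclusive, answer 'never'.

Gen 0: 111110011101
Gen 1 (rule 54): 000001100011
Gen 2 (rule 218): 000011110111
Gen 3 (rule 86): 000100010001
Gen 4 (rule 54): 001110111011
Gen 5 (rule 218): 011110111011
Gen 6 (rule 86): 100010001001

Answer: never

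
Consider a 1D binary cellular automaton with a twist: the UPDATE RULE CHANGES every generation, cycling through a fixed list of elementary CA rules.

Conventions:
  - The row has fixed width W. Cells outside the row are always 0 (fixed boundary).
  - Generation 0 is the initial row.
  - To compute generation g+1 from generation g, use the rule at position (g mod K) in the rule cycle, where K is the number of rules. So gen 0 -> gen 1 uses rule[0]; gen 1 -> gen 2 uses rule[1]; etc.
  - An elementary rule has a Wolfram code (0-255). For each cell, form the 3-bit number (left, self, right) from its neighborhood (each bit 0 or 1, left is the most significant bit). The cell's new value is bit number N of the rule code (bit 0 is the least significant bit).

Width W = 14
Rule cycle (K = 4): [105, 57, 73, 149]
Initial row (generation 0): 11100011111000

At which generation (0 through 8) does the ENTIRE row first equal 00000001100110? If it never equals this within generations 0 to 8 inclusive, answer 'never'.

Gen 0: 11100011111000
Gen 1 (rule 105): 10101010001011
Gen 2 (rule 57): 01010101100110
Gen 3 (rule 73): 00000001100110
Gen 4 (rule 149): 11111100010001
Gen 5 (rule 105): 10000101000100
Gen 6 (rule 57): 01110010110011
Gen 7 (rule 73): 01010000110011
Gen 8 (rule 149): 01011110001000

Answer: 3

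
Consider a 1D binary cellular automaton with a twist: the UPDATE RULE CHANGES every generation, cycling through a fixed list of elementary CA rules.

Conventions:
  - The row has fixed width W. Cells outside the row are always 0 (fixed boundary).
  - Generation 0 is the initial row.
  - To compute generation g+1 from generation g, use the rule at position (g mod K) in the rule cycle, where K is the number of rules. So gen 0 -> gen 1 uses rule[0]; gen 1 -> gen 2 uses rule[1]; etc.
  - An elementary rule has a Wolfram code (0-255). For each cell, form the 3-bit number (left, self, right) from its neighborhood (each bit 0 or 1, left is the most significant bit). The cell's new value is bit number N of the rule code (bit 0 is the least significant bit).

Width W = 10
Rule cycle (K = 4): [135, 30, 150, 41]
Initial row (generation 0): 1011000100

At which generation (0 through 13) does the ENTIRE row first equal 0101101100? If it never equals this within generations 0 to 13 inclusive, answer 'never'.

Gen 0: 1011000100
Gen 1 (rule 135): 1000011101
Gen 2 (rule 30): 1100110001
Gen 3 (rule 150): 0011001011
Gen 4 (rule 41): 1010000110
Gen 5 (rule 135): 1010111000
Gen 6 (rule 30): 1010100100
Gen 7 (rule 150): 1010111110
Gen 8 (rule 41): 0101100000
Gen 9 (rule 135): 1100001111
Gen 10 (rule 30): 1010011000
Gen 11 (rule 150): 1011100100
Gen 12 (rule 41): 0110000001
Gen 13 (rule 135): 1000111111

Answer: never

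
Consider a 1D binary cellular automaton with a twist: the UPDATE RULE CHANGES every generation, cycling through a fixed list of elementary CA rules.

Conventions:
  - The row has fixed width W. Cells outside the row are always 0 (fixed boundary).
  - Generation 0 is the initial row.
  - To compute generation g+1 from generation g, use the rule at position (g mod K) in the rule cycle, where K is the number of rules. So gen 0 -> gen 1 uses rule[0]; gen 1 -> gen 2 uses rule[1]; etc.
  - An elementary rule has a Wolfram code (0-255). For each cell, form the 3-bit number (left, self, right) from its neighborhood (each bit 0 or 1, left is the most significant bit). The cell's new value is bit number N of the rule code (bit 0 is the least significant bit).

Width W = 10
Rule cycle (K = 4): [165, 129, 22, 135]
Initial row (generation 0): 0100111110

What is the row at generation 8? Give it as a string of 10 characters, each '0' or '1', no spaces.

Gen 0: 0100111110
Gen 1 (rule 165): 0100011100
Gen 2 (rule 129): 0001001001
Gen 3 (rule 22): 0011111111
Gen 4 (rule 135): 1101111110
Gen 5 (rule 165): 0010111100
Gen 6 (rule 129): 1000011001
Gen 7 (rule 22): 1100100111
Gen 8 (rule 135): 0001101010

Answer: 0001101010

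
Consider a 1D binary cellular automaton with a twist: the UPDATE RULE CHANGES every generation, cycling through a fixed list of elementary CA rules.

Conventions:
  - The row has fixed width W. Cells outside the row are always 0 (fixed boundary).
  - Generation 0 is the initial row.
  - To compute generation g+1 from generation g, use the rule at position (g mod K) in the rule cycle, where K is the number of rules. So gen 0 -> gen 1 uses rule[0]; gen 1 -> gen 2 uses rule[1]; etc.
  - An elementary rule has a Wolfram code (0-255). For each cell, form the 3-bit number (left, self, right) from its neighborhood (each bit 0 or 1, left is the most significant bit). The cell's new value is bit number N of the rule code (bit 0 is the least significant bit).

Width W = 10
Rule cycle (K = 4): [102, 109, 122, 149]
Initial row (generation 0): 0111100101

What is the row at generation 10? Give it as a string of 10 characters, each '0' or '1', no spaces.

Answer: 1010101011

Derivation:
Gen 0: 0111100101
Gen 1 (rule 102): 1000101111
Gen 2 (rule 109): 1010111001
Gen 3 (rule 122): 0101101110
Gen 4 (rule 149): 0100000101
Gen 5 (rule 102): 1100001111
Gen 6 (rule 109): 1101101001
Gen 7 (rule 122): 1111110110
Gen 8 (rule 149): 0111100001
Gen 9 (rule 102): 1000100011
Gen 10 (rule 109): 1010101011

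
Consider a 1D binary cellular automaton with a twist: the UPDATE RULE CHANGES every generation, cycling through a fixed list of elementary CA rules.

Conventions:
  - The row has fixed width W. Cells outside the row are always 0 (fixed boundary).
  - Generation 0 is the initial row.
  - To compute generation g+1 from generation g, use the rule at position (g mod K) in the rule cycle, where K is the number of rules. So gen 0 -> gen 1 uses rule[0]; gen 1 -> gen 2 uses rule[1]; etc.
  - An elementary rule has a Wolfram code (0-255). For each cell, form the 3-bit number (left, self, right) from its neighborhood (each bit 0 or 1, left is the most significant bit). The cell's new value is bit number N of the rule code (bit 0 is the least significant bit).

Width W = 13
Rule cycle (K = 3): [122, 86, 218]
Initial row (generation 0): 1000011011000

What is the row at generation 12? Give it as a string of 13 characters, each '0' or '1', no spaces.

Answer: 0100101111011

Derivation:
Gen 0: 1000011011000
Gen 1 (rule 122): 0100111111100
Gen 2 (rule 86): 1111000000110
Gen 3 (rule 218): 1111100001111
Gen 4 (rule 122): 1000110011001
Gen 5 (rule 86): 1101011101111
Gen 6 (rule 218): 1100011101111
Gen 7 (rule 122): 1110110111001
Gen 8 (rule 86): 0010010001111
Gen 9 (rule 218): 0101101011111
Gen 10 (rule 122): 1011110110001
Gen 11 (rule 86): 1000010011011
Gen 12 (rule 218): 0100101111011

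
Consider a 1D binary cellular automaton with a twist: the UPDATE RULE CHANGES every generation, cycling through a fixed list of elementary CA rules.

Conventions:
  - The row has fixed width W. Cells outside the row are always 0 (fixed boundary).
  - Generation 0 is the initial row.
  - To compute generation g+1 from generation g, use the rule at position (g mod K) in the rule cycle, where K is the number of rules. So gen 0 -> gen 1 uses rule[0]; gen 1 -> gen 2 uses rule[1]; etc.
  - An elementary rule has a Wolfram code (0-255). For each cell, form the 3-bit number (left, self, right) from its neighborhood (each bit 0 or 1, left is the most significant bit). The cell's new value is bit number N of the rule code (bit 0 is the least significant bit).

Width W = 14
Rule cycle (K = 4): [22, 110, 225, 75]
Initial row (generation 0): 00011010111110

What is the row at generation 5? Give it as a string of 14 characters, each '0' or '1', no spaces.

Gen 0: 00011010111110
Gen 1 (rule 22): 00100010000001
Gen 2 (rule 110): 01100110000011
Gen 3 (rule 225): 00100010111001
Gen 4 (rule 75): 11001100101010
Gen 5 (rule 22): 00110011101011

Answer: 00110011101011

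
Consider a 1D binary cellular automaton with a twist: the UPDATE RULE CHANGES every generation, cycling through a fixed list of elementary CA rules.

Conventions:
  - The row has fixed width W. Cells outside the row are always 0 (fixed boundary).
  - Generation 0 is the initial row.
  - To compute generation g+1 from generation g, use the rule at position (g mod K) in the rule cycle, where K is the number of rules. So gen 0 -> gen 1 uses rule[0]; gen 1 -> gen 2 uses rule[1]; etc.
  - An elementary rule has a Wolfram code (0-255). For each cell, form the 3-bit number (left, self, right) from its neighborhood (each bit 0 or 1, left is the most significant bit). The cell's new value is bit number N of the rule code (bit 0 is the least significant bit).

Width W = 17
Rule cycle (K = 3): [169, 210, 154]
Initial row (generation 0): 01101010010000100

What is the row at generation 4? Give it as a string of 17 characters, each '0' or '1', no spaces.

Gen 0: 01101010010000100
Gen 1 (rule 169): 01010100000110001
Gen 2 (rule 210): 10000010001011010
Gen 3 (rule 154): 01000101010010001
Gen 4 (rule 169): 00010010100000100

Answer: 00010010100000100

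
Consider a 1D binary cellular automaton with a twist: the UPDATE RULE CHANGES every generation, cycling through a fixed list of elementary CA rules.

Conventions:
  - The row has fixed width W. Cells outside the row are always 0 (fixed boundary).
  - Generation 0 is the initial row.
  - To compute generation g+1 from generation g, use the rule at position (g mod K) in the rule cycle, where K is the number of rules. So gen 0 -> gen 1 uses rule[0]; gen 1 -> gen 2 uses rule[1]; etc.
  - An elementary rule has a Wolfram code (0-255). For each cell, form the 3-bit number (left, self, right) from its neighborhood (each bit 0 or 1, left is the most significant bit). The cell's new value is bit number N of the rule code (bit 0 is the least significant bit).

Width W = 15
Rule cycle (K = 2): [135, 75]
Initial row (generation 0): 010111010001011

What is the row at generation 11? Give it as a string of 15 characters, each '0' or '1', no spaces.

Gen 0: 010111010001011
Gen 1 (rule 135): 110010010111000
Gen 2 (rule 75): 110100100101011
Gen 3 (rule 135): 000101101101000
Gen 4 (rule 75): 111001101100011
Gen 5 (rule 135): 010010000001100
Gen 6 (rule 75): 100100111111101
Gen 7 (rule 135): 101101011111001
Gen 8 (rule 75): 001100010001010
Gen 9 (rule 135): 110001110111010
Gen 10 (rule 75): 110111010101000
Gen 11 (rule 135): 000010010101011

Answer: 000010010101011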